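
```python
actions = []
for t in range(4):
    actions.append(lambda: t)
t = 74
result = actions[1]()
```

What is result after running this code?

Step 1: Lambdas capture the variable t by reference, not by value.
Step 2: After the loop, t is reassigned to 74.
Step 3: actions[1]() looks up the current t = 74. result = 74

The answer is 74.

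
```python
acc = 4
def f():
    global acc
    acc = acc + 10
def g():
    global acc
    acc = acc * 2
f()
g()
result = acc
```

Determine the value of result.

Step 1: acc = 4.
Step 2: f() adds 10: acc = 4 + 10 = 14.
Step 3: g() doubles: acc = 14 * 2 = 28.
Step 4: result = 28

The answer is 28.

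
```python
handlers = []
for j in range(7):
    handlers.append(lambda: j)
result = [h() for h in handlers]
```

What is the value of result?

Step 1: All 7 lambdas share the same variable j.
Step 2: After the loop, j = 6.
Step 3: Each call returns 6. result = [6, 6, 6, 6, 6, 6, 6]

The answer is [6, 6, 6, 6, 6, 6, 6].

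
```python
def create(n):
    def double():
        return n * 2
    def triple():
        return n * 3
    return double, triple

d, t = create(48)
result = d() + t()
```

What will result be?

Step 1: Both closures capture the same n = 48.
Step 2: d() = 48 * 2 = 96, t() = 48 * 3 = 144.
Step 3: result = 96 + 144 = 240

The answer is 240.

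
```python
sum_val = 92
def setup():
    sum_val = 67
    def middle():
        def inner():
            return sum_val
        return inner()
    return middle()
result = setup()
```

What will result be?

Step 1: setup() defines sum_val = 67. middle() and inner() have no local sum_val.
Step 2: inner() checks local (none), enclosing middle() (none), enclosing setup() and finds sum_val = 67.
Step 3: result = 67

The answer is 67.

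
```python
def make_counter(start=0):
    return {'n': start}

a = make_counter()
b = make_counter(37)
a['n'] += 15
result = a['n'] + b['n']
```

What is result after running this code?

Step 1: make_counter() returns a new dict each call (immutable default 0).
Step 2: a = {'n': 0}, b = {'n': 37}.
Step 3: a['n'] += 15 = 15. result = 15 + 37 = 52

The answer is 52.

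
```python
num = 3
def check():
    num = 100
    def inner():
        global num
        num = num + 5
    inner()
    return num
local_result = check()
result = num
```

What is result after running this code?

Step 1: Global num = 3. check() creates local num = 100.
Step 2: inner() declares global num and adds 5: global num = 3 + 5 = 8.
Step 3: check() returns its local num = 100 (unaffected by inner).
Step 4: result = global num = 8

The answer is 8.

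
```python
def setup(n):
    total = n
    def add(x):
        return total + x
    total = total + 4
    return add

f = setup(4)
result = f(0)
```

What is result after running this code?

Step 1: setup(4) sets total = 4, then total = 4 + 4 = 8.
Step 2: Closures capture by reference, so add sees total = 8.
Step 3: f(0) returns 8 + 0 = 8

The answer is 8.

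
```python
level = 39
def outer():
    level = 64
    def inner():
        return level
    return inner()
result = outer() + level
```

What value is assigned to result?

Step 1: Global level = 39. outer() shadows with level = 64.
Step 2: inner() returns enclosing level = 64. outer() = 64.
Step 3: result = 64 + global level (39) = 103

The answer is 103.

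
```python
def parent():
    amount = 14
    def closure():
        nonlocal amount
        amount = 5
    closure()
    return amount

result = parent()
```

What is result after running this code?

Step 1: parent() sets amount = 14.
Step 2: closure() uses nonlocal to reassign amount = 5.
Step 3: result = 5

The answer is 5.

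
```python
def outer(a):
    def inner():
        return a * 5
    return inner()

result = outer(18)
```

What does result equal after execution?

Step 1: outer(18) binds parameter a = 18.
Step 2: inner() accesses a = 18 from enclosing scope.
Step 3: result = 18 * 5 = 90

The answer is 90.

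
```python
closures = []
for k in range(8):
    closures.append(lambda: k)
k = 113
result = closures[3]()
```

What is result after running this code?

Step 1: Lambdas capture the variable k by reference, not by value.
Step 2: After the loop, k is reassigned to 113.
Step 3: closures[3]() looks up the current k = 113. result = 113

The answer is 113.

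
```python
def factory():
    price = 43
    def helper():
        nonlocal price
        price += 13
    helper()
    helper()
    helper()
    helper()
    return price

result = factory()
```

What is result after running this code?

Step 1: price starts at 43.
Step 2: helper() is called 4 times, each adding 13.
Step 3: price = 43 + 13 * 4 = 95

The answer is 95.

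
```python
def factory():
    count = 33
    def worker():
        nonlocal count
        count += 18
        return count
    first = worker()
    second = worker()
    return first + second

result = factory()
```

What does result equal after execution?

Step 1: count starts at 33.
Step 2: First call: count = 33 + 18 = 51, returns 51.
Step 3: Second call: count = 51 + 18 = 69, returns 69.
Step 4: result = 51 + 69 = 120

The answer is 120.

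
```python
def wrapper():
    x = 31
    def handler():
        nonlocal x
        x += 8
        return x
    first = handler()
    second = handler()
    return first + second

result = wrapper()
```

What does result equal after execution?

Step 1: x starts at 31.
Step 2: First call: x = 31 + 8 = 39, returns 39.
Step 3: Second call: x = 39 + 8 = 47, returns 47.
Step 4: result = 39 + 47 = 86

The answer is 86.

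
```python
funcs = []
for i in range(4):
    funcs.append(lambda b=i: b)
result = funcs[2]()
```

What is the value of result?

Step 1: Default argument b=i captures i's value at each iteration.
Step 2: funcs[2] captured b = 2 when i was 2.
Step 3: result = 2

The answer is 2.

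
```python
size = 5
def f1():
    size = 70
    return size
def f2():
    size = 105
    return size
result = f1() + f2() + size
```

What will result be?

Step 1: Each function shadows global size with its own local.
Step 2: f1() returns 70, f2() returns 105.
Step 3: Global size = 5 is unchanged. result = 70 + 105 + 5 = 180

The answer is 180.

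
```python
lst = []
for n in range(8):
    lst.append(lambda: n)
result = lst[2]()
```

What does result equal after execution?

Step 1: The loop creates 8 lambdas, all referencing the same variable n.
Step 2: After the loop, n = 7 (final value).
Step 3: lst[2]() looks up n at call time and finds 7. This is the late binding gotcha. result = 7

The answer is 7.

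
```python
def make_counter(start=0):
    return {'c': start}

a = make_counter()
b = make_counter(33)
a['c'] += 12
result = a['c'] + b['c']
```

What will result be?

Step 1: make_counter() returns a new dict each call (immutable default 0).
Step 2: a = {'c': 0}, b = {'c': 33}.
Step 3: a['c'] += 12 = 12. result = 12 + 33 = 45

The answer is 45.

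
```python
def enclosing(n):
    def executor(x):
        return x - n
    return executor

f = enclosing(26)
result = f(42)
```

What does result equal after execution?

Step 1: enclosing(26) creates a closure capturing n = 26.
Step 2: f(42) computes 42 - 26 = 16.
Step 3: result = 16

The answer is 16.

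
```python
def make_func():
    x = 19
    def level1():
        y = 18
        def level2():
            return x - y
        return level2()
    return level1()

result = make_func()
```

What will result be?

Step 1: x = 19 in make_func. y = 18 in level1.
Step 2: level2() reads x = 19 and y = 18 from enclosing scopes.
Step 3: result = 19 - 18 = 1

The answer is 1.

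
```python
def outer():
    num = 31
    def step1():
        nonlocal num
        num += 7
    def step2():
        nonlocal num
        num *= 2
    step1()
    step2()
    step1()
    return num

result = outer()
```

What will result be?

Step 1: num = 31.
Step 2: step1(): num = 31 + 7 = 38.
Step 3: step2(): num = 38 * 2 = 76.
Step 4: step1(): num = 76 + 7 = 83. result = 83

The answer is 83.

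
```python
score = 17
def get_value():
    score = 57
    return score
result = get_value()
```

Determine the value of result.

Step 1: Global score = 17.
Step 2: get_value() creates local score = 57, shadowing the global.
Step 3: Returns local score = 57. result = 57

The answer is 57.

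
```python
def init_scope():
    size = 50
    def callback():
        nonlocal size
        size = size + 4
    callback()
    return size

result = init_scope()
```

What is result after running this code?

Step 1: init_scope() sets size = 50.
Step 2: callback() uses nonlocal to modify size in init_scope's scope: size = 50 + 4 = 54.
Step 3: init_scope() returns the modified size = 54

The answer is 54.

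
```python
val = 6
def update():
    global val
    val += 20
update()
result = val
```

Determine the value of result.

Step 1: val = 6 globally.
Step 2: update() modifies global val: val += 20 = 26.
Step 3: result = 26

The answer is 26.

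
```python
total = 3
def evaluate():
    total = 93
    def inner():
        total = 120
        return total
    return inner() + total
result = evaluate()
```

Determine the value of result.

Step 1: evaluate() has local total = 93. inner() has local total = 120.
Step 2: inner() returns its local total = 120.
Step 3: evaluate() returns 120 + its own total (93) = 213

The answer is 213.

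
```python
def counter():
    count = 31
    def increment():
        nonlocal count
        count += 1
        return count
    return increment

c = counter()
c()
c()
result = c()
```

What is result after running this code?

Step 1: counter() creates closure with count = 31.
Step 2: Each c() call increments count via nonlocal. After 3 calls: 31 + 3 = 34.
Step 3: result = 34

The answer is 34.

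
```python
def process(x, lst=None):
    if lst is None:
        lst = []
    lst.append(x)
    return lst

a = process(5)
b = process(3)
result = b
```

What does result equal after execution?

Step 1: None default with guard creates a NEW list each call.
Step 2: a = [5] (fresh list). b = [3] (another fresh list).
Step 3: result = [3] (this is the fix for mutable default)

The answer is [3].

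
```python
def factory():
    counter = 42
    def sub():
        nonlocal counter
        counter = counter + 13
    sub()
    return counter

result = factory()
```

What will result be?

Step 1: factory() sets counter = 42.
Step 2: sub() uses nonlocal to modify counter in factory's scope: counter = 42 + 13 = 55.
Step 3: factory() returns the modified counter = 55

The answer is 55.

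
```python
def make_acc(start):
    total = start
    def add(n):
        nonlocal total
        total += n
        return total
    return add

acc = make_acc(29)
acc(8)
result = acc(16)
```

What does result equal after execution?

Step 1: make_acc(29) creates closure with total = 29.
Step 2: First acc(8): total = 29 + 8 = 37.
Step 3: Second acc(16): total = 37 + 16 = 53. result = 53

The answer is 53.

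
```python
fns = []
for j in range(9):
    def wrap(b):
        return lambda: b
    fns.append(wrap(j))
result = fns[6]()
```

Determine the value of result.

Step 1: wrap(j) creates a new scope capturing b = j at call time.
Step 2: fns[6] = wrap(6), so its lambda captures b = 6.
Step 3: result = 6 (closure factory fixes late binding)

The answer is 6.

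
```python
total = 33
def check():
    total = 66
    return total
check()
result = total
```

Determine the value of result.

Step 1: total = 33 globally.
Step 2: check() creates a LOCAL total = 66 (no global keyword!).
Step 3: The global total is unchanged. result = 33

The answer is 33.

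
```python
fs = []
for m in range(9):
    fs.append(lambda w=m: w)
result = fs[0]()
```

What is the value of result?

Step 1: Default argument w=m captures m's value at each iteration.
Step 2: fs[0] captured w = 0 when m was 0.
Step 3: result = 0

The answer is 0.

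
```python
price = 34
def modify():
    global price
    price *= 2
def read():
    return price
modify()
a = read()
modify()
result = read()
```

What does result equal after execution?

Step 1: price = 34.
Step 2: First modify(): price = 34 * 2 = 68.
Step 3: Second modify(): price = 68 * 2 = 136.
Step 4: read() returns 136

The answer is 136.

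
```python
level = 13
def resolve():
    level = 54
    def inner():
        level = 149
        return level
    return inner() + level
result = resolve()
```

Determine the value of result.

Step 1: resolve() has local level = 54. inner() has local level = 149.
Step 2: inner() returns its local level = 149.
Step 3: resolve() returns 149 + its own level (54) = 203

The answer is 203.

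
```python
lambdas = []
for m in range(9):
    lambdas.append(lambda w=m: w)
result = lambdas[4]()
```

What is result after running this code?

Step 1: Default argument w=m captures m's value at each iteration.
Step 2: lambdas[4] captured w = 4 when m was 4.
Step 3: result = 4

The answer is 4.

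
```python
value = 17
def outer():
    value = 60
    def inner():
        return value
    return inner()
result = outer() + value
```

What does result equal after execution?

Step 1: Global value = 17. outer() shadows with value = 60.
Step 2: inner() returns enclosing value = 60. outer() = 60.
Step 3: result = 60 + global value (17) = 77

The answer is 77.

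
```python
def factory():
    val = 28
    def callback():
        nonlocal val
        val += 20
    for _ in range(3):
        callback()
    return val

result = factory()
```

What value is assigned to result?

Step 1: val = 28.
Step 2: callback() is called 3 times in a loop, each adding 20 via nonlocal.
Step 3: val = 28 + 20 * 3 = 88

The answer is 88.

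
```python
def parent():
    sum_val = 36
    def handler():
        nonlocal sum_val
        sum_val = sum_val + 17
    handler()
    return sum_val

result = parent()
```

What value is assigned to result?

Step 1: parent() sets sum_val = 36.
Step 2: handler() uses nonlocal to modify sum_val in parent's scope: sum_val = 36 + 17 = 53.
Step 3: parent() returns the modified sum_val = 53

The answer is 53.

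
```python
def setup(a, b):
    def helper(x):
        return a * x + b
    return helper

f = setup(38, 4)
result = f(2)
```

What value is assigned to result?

Step 1: setup(38, 4) captures a = 38, b = 4.
Step 2: f(2) computes 38 * 2 + 4 = 80.
Step 3: result = 80

The answer is 80.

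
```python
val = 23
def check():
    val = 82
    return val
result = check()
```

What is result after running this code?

Step 1: Global val = 23.
Step 2: check() creates local val = 82, shadowing the global.
Step 3: Returns local val = 82. result = 82

The answer is 82.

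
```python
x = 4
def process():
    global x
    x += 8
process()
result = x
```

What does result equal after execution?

Step 1: x = 4 globally.
Step 2: process() modifies global x: x += 8 = 12.
Step 3: result = 12

The answer is 12.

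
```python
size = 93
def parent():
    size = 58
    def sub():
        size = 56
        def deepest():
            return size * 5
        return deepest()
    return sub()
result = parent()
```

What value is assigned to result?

Step 1: deepest() looks up size through LEGB: not local, finds size = 56 in enclosing sub().
Step 2: Returns 56 * 5 = 280.
Step 3: result = 280

The answer is 280.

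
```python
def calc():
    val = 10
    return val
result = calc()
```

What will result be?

Step 1: calc() defines val = 10 in its local scope.
Step 2: return val finds the local variable val = 10.
Step 3: result = 10

The answer is 10.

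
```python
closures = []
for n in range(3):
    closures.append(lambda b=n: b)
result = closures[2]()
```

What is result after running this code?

Step 1: Default argument b=n captures n's value at each iteration.
Step 2: closures[2] captured b = 2 when n was 2.
Step 3: result = 2

The answer is 2.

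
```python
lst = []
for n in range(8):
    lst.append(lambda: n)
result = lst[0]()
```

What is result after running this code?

Step 1: The loop creates 8 lambdas, all referencing the same variable n.
Step 2: After the loop, n = 7 (final value).
Step 3: lst[0]() looks up n at call time and finds 7. This is the late binding gotcha. result = 7

The answer is 7.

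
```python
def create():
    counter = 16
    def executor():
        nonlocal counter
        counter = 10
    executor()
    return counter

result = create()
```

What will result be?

Step 1: create() sets counter = 16.
Step 2: executor() uses nonlocal to reassign counter = 10.
Step 3: result = 10

The answer is 10.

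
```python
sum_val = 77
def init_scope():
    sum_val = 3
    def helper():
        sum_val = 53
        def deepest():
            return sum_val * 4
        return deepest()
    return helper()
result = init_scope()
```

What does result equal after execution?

Step 1: deepest() looks up sum_val through LEGB: not local, finds sum_val = 53 in enclosing helper().
Step 2: Returns 53 * 4 = 212.
Step 3: result = 212

The answer is 212.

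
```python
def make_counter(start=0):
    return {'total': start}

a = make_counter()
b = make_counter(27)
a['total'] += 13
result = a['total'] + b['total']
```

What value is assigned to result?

Step 1: make_counter() returns a new dict each call (immutable default 0).
Step 2: a = {'total': 0}, b = {'total': 27}.
Step 3: a['total'] += 13 = 13. result = 13 + 27 = 40

The answer is 40.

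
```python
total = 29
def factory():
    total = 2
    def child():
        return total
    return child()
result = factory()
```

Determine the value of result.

Step 1: total = 29 globally, but factory() defines total = 2 locally.
Step 2: child() looks up total. Not in local scope, so checks enclosing scope (factory) and finds total = 2.
Step 3: result = 2

The answer is 2.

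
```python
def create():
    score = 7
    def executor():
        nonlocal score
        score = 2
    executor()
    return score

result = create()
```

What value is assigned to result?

Step 1: create() sets score = 7.
Step 2: executor() uses nonlocal to reassign score = 2.
Step 3: result = 2

The answer is 2.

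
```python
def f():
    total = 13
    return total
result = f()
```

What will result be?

Step 1: f() defines total = 13 in its local scope.
Step 2: return total finds the local variable total = 13.
Step 3: result = 13

The answer is 13.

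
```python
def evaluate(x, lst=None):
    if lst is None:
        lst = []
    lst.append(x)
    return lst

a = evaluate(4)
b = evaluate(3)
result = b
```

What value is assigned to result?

Step 1: None default with guard creates a NEW list each call.
Step 2: a = [4] (fresh list). b = [3] (another fresh list).
Step 3: result = [3] (this is the fix for mutable default)

The answer is [3].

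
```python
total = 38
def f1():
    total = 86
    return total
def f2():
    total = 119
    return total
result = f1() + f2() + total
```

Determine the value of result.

Step 1: Each function shadows global total with its own local.
Step 2: f1() returns 86, f2() returns 119.
Step 3: Global total = 38 is unchanged. result = 86 + 119 + 38 = 243

The answer is 243.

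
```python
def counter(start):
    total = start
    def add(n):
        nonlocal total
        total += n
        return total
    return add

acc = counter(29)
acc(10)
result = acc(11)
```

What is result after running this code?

Step 1: counter(29) creates closure with total = 29.
Step 2: First acc(10): total = 29 + 10 = 39.
Step 3: Second acc(11): total = 39 + 11 = 50. result = 50

The answer is 50.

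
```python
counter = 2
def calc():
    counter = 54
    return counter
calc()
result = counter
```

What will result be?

Step 1: counter = 2 globally.
Step 2: calc() creates a LOCAL counter = 54 (no global keyword!).
Step 3: The global counter is unchanged. result = 2

The answer is 2.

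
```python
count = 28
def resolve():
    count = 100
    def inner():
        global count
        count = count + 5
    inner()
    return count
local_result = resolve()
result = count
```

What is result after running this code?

Step 1: Global count = 28. resolve() creates local count = 100.
Step 2: inner() declares global count and adds 5: global count = 28 + 5 = 33.
Step 3: resolve() returns its local count = 100 (unaffected by inner).
Step 4: result = global count = 33

The answer is 33.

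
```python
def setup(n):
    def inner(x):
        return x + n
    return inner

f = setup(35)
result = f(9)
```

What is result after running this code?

Step 1: setup(35) creates a closure that captures n = 35.
Step 2: f(9) calls the closure with x = 9, returning 9 + 35 = 44.
Step 3: result = 44

The answer is 44.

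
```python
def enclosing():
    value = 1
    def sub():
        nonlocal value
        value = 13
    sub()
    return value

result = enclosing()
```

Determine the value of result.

Step 1: enclosing() sets value = 1.
Step 2: sub() uses nonlocal to reassign value = 13.
Step 3: result = 13

The answer is 13.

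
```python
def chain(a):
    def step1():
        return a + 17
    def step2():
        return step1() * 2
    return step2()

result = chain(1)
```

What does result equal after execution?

Step 1: chain(1) captures a = 1.
Step 2: step2() calls step1() which returns 1 + 17 = 18.
Step 3: step2() returns 18 * 2 = 36

The answer is 36.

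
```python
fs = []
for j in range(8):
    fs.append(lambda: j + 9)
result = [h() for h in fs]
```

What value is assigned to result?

Step 1: All lambdas capture j by reference. After the loop, j = 7.
Step 2: Each call returns 7 + 9 = 16.
Step 3: result = [16, 16, 16, 16, 16, 16, 16, 16]

The answer is [16, 16, 16, 16, 16, 16, 16, 16].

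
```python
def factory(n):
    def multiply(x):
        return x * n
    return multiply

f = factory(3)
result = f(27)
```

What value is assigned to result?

Step 1: factory(3) returns multiply closure with n = 3.
Step 2: f(27) computes 27 * 3 = 81.
Step 3: result = 81

The answer is 81.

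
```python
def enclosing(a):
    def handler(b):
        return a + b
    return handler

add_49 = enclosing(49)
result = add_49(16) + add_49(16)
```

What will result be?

Step 1: add_49 captures a = 49.
Step 2: add_49(16) = 49 + 16 = 65, called twice.
Step 3: result = 65 + 65 = 130

The answer is 130.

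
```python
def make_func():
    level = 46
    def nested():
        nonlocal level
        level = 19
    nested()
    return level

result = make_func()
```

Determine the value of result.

Step 1: make_func() sets level = 46.
Step 2: nested() uses nonlocal to reassign level = 19.
Step 3: result = 19

The answer is 19.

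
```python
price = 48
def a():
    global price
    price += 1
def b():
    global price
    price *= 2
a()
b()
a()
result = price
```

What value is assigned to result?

Step 1: price = 48.
Step 2: a(): price = 48 + 1 = 49.
Step 3: b(): price = 49 * 2 = 98.
Step 4: a(): price = 98 + 1 = 99

The answer is 99.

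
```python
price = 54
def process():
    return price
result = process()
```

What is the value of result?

Step 1: price = 54 is defined in the global scope.
Step 2: process() looks up price. No local price exists, so Python checks the global scope via LEGB rule and finds price = 54.
Step 3: result = 54

The answer is 54.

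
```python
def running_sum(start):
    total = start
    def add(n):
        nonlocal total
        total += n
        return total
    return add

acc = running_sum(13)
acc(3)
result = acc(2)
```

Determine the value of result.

Step 1: running_sum(13) creates closure with total = 13.
Step 2: First acc(3): total = 13 + 3 = 16.
Step 3: Second acc(2): total = 16 + 2 = 18. result = 18

The answer is 18.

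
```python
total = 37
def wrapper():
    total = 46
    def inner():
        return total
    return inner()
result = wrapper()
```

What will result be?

Step 1: total = 37 globally, but wrapper() defines total = 46 locally.
Step 2: inner() looks up total. Not in local scope, so checks enclosing scope (wrapper) and finds total = 46.
Step 3: result = 46

The answer is 46.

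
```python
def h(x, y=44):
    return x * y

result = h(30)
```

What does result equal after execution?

Step 1: h(30) uses default y = 44.
Step 2: Returns 30 * 44 = 1320.
Step 3: result = 1320

The answer is 1320.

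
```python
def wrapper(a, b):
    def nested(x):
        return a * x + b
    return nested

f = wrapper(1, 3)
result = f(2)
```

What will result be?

Step 1: wrapper(1, 3) captures a = 1, b = 3.
Step 2: f(2) computes 1 * 2 + 3 = 5.
Step 3: result = 5

The answer is 5.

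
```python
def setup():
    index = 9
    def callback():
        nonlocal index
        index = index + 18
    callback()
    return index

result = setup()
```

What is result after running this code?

Step 1: setup() sets index = 9.
Step 2: callback() uses nonlocal to modify index in setup's scope: index = 9 + 18 = 27.
Step 3: setup() returns the modified index = 27

The answer is 27.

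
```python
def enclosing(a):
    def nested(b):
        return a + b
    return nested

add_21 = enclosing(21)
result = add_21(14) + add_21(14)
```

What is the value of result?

Step 1: add_21 captures a = 21.
Step 2: add_21(14) = 21 + 14 = 35, called twice.
Step 3: result = 35 + 35 = 70

The answer is 70.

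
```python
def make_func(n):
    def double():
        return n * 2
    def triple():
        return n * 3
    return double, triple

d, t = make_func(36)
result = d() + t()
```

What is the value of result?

Step 1: Both closures capture the same n = 36.
Step 2: d() = 36 * 2 = 72, t() = 36 * 3 = 108.
Step 3: result = 72 + 108 = 180

The answer is 180.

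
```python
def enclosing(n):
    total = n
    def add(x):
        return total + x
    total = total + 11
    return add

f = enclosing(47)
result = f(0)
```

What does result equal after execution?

Step 1: enclosing(47) sets total = 47, then total = 47 + 11 = 58.
Step 2: Closures capture by reference, so add sees total = 58.
Step 3: f(0) returns 58 + 0 = 58

The answer is 58.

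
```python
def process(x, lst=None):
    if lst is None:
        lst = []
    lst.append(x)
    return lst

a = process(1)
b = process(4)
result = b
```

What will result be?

Step 1: None default with guard creates a NEW list each call.
Step 2: a = [1] (fresh list). b = [4] (another fresh list).
Step 3: result = [4] (this is the fix for mutable default)

The answer is [4].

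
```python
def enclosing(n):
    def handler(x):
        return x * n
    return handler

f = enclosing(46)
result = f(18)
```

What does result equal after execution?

Step 1: enclosing(46) creates a closure capturing n = 46.
Step 2: f(18) computes 18 * 46 = 828.
Step 3: result = 828

The answer is 828.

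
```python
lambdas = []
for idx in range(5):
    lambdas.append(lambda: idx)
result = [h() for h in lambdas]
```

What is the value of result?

Step 1: All 5 lambdas share the same variable idx.
Step 2: After the loop, idx = 4.
Step 3: Each call returns 4. result = [4, 4, 4, 4, 4]

The answer is [4, 4, 4, 4, 4].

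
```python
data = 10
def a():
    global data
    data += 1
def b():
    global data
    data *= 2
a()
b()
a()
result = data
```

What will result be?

Step 1: data = 10.
Step 2: a(): data = 10 + 1 = 11.
Step 3: b(): data = 11 * 2 = 22.
Step 4: a(): data = 22 + 1 = 23

The answer is 23.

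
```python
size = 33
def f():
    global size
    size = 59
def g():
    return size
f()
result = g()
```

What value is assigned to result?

Step 1: size = 33.
Step 2: f() sets global size = 59.
Step 3: g() reads global size = 59. result = 59

The answer is 59.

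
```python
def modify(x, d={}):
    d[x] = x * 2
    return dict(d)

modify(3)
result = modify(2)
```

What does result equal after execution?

Step 1: Mutable default dict is shared across calls.
Step 2: First call adds 3: 6. Second call adds 2: 4.
Step 3: result = {3: 6, 2: 4}

The answer is {3: 6, 2: 4}.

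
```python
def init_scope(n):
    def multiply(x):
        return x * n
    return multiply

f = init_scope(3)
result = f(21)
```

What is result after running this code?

Step 1: init_scope(3) returns multiply closure with n = 3.
Step 2: f(21) computes 21 * 3 = 63.
Step 3: result = 63

The answer is 63.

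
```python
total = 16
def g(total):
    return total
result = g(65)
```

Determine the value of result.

Step 1: Global total = 16.
Step 2: g(65) takes parameter total = 65, which shadows the global.
Step 3: result = 65

The answer is 65.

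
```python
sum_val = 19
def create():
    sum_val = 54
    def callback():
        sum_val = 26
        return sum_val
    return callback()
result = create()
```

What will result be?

Step 1: Three scopes define sum_val: global (19), create (54), callback (26).
Step 2: callback() has its own local sum_val = 26, which shadows both enclosing and global.
Step 3: result = 26 (local wins in LEGB)

The answer is 26.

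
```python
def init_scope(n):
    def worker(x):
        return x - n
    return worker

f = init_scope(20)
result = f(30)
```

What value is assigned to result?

Step 1: init_scope(20) creates a closure capturing n = 20.
Step 2: f(30) computes 30 - 20 = 10.
Step 3: result = 10

The answer is 10.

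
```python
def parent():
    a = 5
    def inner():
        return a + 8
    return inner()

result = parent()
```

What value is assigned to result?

Step 1: parent() defines a = 5.
Step 2: inner() reads a = 5 from enclosing scope, returns 5 + 8 = 13.
Step 3: result = 13

The answer is 13.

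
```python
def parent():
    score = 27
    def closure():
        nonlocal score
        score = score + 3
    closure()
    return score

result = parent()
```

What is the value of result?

Step 1: parent() sets score = 27.
Step 2: closure() uses nonlocal to modify score in parent's scope: score = 27 + 3 = 30.
Step 3: parent() returns the modified score = 30

The answer is 30.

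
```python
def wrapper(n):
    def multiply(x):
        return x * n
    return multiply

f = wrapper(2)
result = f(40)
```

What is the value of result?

Step 1: wrapper(2) returns multiply closure with n = 2.
Step 2: f(40) computes 40 * 2 = 80.
Step 3: result = 80

The answer is 80.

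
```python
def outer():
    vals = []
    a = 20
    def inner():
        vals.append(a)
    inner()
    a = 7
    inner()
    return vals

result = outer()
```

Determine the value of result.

Step 1: a = 20. inner() appends current a to vals.
Step 2: First inner(): appends 20. Then a = 7.
Step 3: Second inner(): appends 7 (closure sees updated a). result = [20, 7]

The answer is [20, 7].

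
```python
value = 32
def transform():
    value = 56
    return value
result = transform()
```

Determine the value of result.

Step 1: Global value = 32.
Step 2: transform() creates local value = 56, shadowing the global.
Step 3: Returns local value = 56. result = 56

The answer is 56.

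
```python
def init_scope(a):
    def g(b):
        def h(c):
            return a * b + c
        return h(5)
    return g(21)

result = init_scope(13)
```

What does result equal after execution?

Step 1: a = 13, b = 21, c = 5.
Step 2: h() computes a * b + c = 13 * 21 + 5 = 278.
Step 3: result = 278

The answer is 278.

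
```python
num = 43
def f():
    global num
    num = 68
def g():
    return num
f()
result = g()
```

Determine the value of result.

Step 1: num = 43.
Step 2: f() sets global num = 68.
Step 3: g() reads global num = 68. result = 68

The answer is 68.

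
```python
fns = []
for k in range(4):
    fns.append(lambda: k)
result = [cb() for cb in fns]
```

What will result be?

Step 1: All 4 lambdas share the same variable k.
Step 2: After the loop, k = 3.
Step 3: Each call returns 3. result = [3, 3, 3, 3]

The answer is [3, 3, 3, 3].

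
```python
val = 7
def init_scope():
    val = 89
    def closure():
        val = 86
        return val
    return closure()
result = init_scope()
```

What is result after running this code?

Step 1: Three scopes define val: global (7), init_scope (89), closure (86).
Step 2: closure() has its own local val = 86, which shadows both enclosing and global.
Step 3: result = 86 (local wins in LEGB)

The answer is 86.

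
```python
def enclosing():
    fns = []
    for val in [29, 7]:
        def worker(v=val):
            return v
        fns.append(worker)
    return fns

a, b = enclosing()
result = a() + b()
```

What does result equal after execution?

Step 1: Default argument v=val captures val at each iteration.
Step 2: a() returns 29 (captured at first iteration), b() returns 7 (captured at second).
Step 3: result = 29 + 7 = 36

The answer is 36.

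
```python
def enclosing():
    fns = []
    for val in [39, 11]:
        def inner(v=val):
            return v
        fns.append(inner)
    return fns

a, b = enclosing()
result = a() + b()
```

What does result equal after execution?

Step 1: Default argument v=val captures val at each iteration.
Step 2: a() returns 39 (captured at first iteration), b() returns 11 (captured at second).
Step 3: result = 39 + 11 = 50

The answer is 50.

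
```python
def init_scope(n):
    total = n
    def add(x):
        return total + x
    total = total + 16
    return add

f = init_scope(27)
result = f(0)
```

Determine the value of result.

Step 1: init_scope(27) sets total = 27, then total = 27 + 16 = 43.
Step 2: Closures capture by reference, so add sees total = 43.
Step 3: f(0) returns 43 + 0 = 43

The answer is 43.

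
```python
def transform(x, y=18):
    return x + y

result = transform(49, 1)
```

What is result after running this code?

Step 1: transform(49, 1) overrides default y with 1.
Step 2: Returns 49 + 1 = 50.
Step 3: result = 50

The answer is 50.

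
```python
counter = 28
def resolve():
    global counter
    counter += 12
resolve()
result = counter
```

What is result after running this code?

Step 1: counter = 28 globally.
Step 2: resolve() modifies global counter: counter += 12 = 40.
Step 3: result = 40

The answer is 40.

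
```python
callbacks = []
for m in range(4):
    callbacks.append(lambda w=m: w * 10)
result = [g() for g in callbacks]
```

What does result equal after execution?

Step 1: Default arg w=m captures m at each iteration.
Step 2: callbacks[k] has w defaulting to k, returns k * 10.
Step 3: result = [0, 10, 20, 30]

The answer is [0, 10, 20, 30].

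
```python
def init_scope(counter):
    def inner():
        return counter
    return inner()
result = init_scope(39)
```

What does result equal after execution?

Step 1: init_scope(39) binds parameter counter = 39.
Step 2: inner() looks up counter in enclosing scope and finds the parameter counter = 39.
Step 3: result = 39

The answer is 39.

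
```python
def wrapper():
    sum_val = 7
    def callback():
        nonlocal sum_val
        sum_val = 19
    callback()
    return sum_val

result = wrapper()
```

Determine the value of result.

Step 1: wrapper() sets sum_val = 7.
Step 2: callback() uses nonlocal to reassign sum_val = 19.
Step 3: result = 19

The answer is 19.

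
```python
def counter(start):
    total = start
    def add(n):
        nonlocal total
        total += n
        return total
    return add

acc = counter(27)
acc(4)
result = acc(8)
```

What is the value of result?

Step 1: counter(27) creates closure with total = 27.
Step 2: First acc(4): total = 27 + 4 = 31.
Step 3: Second acc(8): total = 31 + 8 = 39. result = 39

The answer is 39.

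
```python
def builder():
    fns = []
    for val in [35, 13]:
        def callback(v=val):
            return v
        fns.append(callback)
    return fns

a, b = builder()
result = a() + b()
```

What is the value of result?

Step 1: Default argument v=val captures val at each iteration.
Step 2: a() returns 35 (captured at first iteration), b() returns 13 (captured at second).
Step 3: result = 35 + 13 = 48

The answer is 48.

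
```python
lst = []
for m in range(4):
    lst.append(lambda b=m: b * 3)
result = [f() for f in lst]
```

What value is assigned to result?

Step 1: Default arg b=m captures m at each iteration.
Step 2: lst[k] has b defaulting to k, returns k * 3.
Step 3: result = [0, 3, 6, 9]

The answer is [0, 3, 6, 9].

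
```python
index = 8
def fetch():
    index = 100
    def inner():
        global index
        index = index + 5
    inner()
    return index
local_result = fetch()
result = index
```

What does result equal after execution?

Step 1: Global index = 8. fetch() creates local index = 100.
Step 2: inner() declares global index and adds 5: global index = 8 + 5 = 13.
Step 3: fetch() returns its local index = 100 (unaffected by inner).
Step 4: result = global index = 13

The answer is 13.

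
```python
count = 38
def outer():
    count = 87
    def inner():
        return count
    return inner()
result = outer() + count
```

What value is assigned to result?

Step 1: Global count = 38. outer() shadows with count = 87.
Step 2: inner() returns enclosing count = 87. outer() = 87.
Step 3: result = 87 + global count (38) = 125

The answer is 125.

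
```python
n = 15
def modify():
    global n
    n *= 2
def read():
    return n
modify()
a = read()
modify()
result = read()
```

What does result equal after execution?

Step 1: n = 15.
Step 2: First modify(): n = 15 * 2 = 30.
Step 3: Second modify(): n = 30 * 2 = 60.
Step 4: read() returns 60

The answer is 60.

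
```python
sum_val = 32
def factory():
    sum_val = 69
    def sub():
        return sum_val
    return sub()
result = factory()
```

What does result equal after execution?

Step 1: sum_val = 32 globally, but factory() defines sum_val = 69 locally.
Step 2: sub() looks up sum_val. Not in local scope, so checks enclosing scope (factory) and finds sum_val = 69.
Step 3: result = 69

The answer is 69.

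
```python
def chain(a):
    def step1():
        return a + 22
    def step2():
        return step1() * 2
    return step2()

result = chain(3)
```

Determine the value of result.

Step 1: chain(3) captures a = 3.
Step 2: step2() calls step1() which returns 3 + 22 = 25.
Step 3: step2() returns 25 * 2 = 50

The answer is 50.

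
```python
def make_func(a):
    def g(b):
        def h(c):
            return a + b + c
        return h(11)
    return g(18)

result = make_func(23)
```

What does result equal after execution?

Step 1: a = 23, b = 18, c = 11 across three nested scopes.
Step 2: h() accesses all three via LEGB rule.
Step 3: result = 23 + 18 + 11 = 52

The answer is 52.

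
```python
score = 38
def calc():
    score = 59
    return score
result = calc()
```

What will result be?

Step 1: Global score = 38.
Step 2: calc() creates local score = 59, shadowing the global.
Step 3: Returns local score = 59. result = 59

The answer is 59.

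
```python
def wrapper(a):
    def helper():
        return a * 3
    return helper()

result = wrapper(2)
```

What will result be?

Step 1: wrapper(2) binds parameter a = 2.
Step 2: helper() accesses a = 2 from enclosing scope.
Step 3: result = 2 * 3 = 6

The answer is 6.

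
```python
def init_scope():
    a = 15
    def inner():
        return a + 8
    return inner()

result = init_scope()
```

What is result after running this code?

Step 1: init_scope() defines a = 15.
Step 2: inner() reads a = 15 from enclosing scope, returns 15 + 8 = 23.
Step 3: result = 23

The answer is 23.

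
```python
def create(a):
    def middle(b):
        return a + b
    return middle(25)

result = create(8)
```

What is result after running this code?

Step 1: create(8) passes a = 8.
Step 2: middle(25) has b = 25, reads a = 8 from enclosing.
Step 3: result = 8 + 25 = 33

The answer is 33.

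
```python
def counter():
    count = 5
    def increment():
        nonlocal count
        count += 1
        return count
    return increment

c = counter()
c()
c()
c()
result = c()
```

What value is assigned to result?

Step 1: counter() creates closure with count = 5.
Step 2: Each c() call increments count via nonlocal. After 4 calls: 5 + 4 = 9.
Step 3: result = 9

The answer is 9.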